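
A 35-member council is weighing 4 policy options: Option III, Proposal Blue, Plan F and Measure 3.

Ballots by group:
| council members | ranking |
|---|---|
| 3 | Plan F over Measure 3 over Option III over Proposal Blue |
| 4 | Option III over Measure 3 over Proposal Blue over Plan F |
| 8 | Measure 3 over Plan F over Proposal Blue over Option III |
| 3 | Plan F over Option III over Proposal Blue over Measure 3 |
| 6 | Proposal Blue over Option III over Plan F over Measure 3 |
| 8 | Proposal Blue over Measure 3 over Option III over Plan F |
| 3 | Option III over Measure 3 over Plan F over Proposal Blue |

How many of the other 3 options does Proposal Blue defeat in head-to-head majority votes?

Proposal Blue against each rival (35 council members):
Proposal Blue vs Option III: Proposal Blue wins 22–13.
Proposal Blue vs Plan F: Proposal Blue, 18–17.
Proposal Blue–Measure 3: Measure 3 18–17.
Proposal Blue beats Option III, Plan F; loses to Measure 3 — 2 pairwise wins.

2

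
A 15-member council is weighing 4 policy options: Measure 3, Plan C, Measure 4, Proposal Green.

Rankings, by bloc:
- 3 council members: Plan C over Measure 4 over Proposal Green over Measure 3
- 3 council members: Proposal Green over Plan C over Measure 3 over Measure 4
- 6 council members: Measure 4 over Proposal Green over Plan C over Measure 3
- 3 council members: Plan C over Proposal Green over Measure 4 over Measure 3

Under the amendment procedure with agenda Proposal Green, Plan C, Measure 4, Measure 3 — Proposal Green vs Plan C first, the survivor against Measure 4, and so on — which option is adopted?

Measure 4

Round 1: Proposal Green vs Plan C — 9–6, Proposal Green advances.
Round 2: Proposal Green vs Measure 4 — 6–9, Measure 4 advances.
Round 3: Measure 4 vs Measure 3 — 12–3, Measure 4 advances.
Measure 4 survives the agenda.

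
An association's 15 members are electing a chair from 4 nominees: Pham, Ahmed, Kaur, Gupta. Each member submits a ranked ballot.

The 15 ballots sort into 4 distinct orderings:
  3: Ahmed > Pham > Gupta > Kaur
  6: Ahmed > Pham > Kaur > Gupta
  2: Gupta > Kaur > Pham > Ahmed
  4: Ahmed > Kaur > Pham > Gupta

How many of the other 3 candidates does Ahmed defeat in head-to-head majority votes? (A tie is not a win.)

Ahmed against each rival (15 voters):
Ahmed vs Pham: 13 to 2, Ahmed.
Ahmed vs Kaur: Ahmed, 13–2.
Ahmed–Gupta: Ahmed 13–2.
Ahmed beats Pham, Kaur, Gupta — 3 pairwise wins.

3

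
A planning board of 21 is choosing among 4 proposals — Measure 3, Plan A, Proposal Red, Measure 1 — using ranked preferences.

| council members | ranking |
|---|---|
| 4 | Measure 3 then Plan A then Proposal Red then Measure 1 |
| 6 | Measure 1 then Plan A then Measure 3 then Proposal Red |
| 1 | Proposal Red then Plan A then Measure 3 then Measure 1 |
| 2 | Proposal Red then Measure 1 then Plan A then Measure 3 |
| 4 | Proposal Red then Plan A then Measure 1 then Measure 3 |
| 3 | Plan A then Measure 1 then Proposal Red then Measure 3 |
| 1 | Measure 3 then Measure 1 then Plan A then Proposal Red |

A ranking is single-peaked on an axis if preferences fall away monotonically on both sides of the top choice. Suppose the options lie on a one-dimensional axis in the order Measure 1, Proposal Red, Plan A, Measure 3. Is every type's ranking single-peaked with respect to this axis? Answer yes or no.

Axis positions: Measure 1=1, Proposal Red=2, Plan A=3, Measure 3=4.
Type 1 (peak Measure 3 at position 4): ranking walks positions 4-3-2-1, expanding outward from the peak — single-peaked.
Type 2: ranking walks positions 1-3-4-2; Plan A is ranked above Proposal Red even though Proposal Red lies between Plan A and the peak Measure 1 on the axis — preferences dip and rise again. Not single-peaked.
Type 3 (peak Proposal Red at position 2): ranking walks positions 2-3-4-1, expanding outward from the peak — single-peaked.
Type 4 (peak Proposal Red at position 2): ranking walks positions 2-1-3-4, expanding outward from the peak — single-peaked.
Type 5 (peak Proposal Red at position 2): ranking walks positions 2-3-1-4, expanding outward from the peak — single-peaked.
Type 6: ranking walks positions 3-1-2-4; Measure 1 is ranked above Proposal Red even though Proposal Red lies between Measure 1 and the peak Plan A on the axis — preferences dip and rise again. Not single-peaked.
Type 7: ranking walks positions 4-1-3-2; Measure 1 is ranked above Plan A even though Plan A lies between Measure 1 and the peak Measure 3 on the axis — preferences dip and rise again. Not single-peaked.
Type 2 violates single-peakedness, so the profile is not single-peaked on this axis.

no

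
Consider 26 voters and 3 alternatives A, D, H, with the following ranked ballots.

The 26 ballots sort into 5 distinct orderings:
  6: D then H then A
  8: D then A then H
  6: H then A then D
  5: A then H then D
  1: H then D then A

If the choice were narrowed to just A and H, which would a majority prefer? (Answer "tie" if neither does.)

tie

Ballots ranking A above H: 8 + 5 = 13.
Ballots ranking H above A: 26 − 13 = 13.
13–13: the pair ties.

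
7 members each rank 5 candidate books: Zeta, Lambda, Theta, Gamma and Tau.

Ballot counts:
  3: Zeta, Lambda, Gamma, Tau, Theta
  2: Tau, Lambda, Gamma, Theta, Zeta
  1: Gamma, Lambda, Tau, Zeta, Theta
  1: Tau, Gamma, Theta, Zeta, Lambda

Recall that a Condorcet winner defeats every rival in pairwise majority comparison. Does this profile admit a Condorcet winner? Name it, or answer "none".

Check each pair by majority over 7 ballots:
Zeta vs Lambda: Zeta wins 4–3.
Zeta vs Theta: 3+1 = 4 for Zeta, 3 for Theta — Zeta by 4–3.
Zeta–Gamma: Gamma 4–3.
Zeta vs Tau: Tau, 4–3.
Lambda vs Theta: Lambda preferred on 3+2+1 = 6 ballots; Lambda wins 6–1.
Lambda vs Gamma: Lambda, 5–2.
Lambda vs Tau: 4 to 3, Lambda.
Theta vs Gamma: Theta preferred on 0 ballots; Gamma wins 7–0.
Theta vs Tau: Tau wins 7–0.
Gamma vs Tau: Gamma is ranked higher on 3+1 = 4 ballots, Tau on 3. Gamma wins 4–3.
Each book drops at least one matchup (Zeta loses to Gamma; Lambda loses to Zeta; Theta loses to Zeta; Gamma loses to Lambda; Tau loses to Lambda); the cycle Zeta beats Lambda beats Gamma beats Zeta rules out a Condorcet winner.

none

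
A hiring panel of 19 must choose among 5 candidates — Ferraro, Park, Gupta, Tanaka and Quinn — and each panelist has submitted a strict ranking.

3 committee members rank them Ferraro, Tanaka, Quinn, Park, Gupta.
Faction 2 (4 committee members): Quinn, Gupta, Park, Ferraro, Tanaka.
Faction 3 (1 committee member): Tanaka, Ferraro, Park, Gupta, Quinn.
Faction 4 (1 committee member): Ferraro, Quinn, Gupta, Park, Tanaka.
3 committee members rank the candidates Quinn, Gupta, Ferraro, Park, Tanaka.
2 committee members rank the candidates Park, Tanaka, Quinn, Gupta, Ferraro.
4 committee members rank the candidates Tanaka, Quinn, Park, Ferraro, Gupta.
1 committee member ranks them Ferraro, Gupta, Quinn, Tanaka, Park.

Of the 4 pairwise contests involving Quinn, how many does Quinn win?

3

Quinn against each rival (19 committee members):
Quinn vs Ferraro: Quinn is ranked higher on 4+3+2+4 = 13 ballots, Ferraro on 6. Quinn wins 13–6.
Quinn vs Park: 3+4+1+3+4+1 = 16 for Quinn, 3 for Park — Quinn by 16–3.
Quinn vs Gupta: 3+4+1+3+2+4 = 17 for Quinn, 2 for Gupta — Quinn by 17–2.
Quinn vs Tanaka: 4+1+3+1 = 9 for Quinn, 10 for Tanaka — Tanaka by 10–9.
Quinn beats Ferraro, Park, Gupta; loses to Tanaka — 3 pairwise wins.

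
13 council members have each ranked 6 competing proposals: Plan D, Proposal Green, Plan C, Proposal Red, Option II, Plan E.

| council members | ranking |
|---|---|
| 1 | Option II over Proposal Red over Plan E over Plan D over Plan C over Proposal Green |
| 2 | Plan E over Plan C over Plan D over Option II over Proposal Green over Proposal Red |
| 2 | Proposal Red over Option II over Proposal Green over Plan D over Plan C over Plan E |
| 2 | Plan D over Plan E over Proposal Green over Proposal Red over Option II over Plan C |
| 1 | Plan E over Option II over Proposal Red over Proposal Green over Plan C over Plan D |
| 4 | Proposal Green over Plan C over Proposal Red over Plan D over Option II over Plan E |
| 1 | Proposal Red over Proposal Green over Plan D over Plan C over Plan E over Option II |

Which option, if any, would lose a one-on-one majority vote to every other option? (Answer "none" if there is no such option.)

Head-to-head results (13 council members):
Plan D vs Proposal Green: Proposal Green, 8–5.
Plan D vs Plan C: Plan D is ranked higher on 1+2+2+1 = 6 ballots, Plan C on 7. Plan C wins 7–6.
Plan D vs Proposal Red: Proposal Red, 9–4.
Plan D vs Option II: 9 to 4, Plan D.
Plan D vs Plan E: Plan D is ranked higher on 2+2+4+1 = 9 ballots, Plan E on 4. Plan D wins 9–4.
Proposal Green vs Plan C: Proposal Green, 10–3.
Proposal Green vs Proposal Red: Proposal Green is ranked higher on 2+2+4 = 8 ballots, Proposal Red on 5. Proposal Green wins 8–5.
Proposal Green–Option II: Proposal Green 7–6.
Proposal Green vs Plan E: Proposal Green preferred on 2+4+1 = 7 ballots; Proposal Green wins 7–6.
Plan C vs Proposal Red: Plan C is ranked higher on 2+4 = 6 ballots, Proposal Red on 7. Proposal Red wins 7–6.
Plan C vs Option II: Plan C wins 7–6.
Plan C vs Plan E: Plan C, 7–6.
Proposal Red vs Option II: Proposal Red preferred on 2+2+4+1 = 9 ballots; Proposal Red wins 9–4.
Proposal Red vs Plan E: 1+2+4+1 = 8 for Proposal Red, 5 for Plan E — Proposal Red by 8–5.
Option II–Plan E: Option II 7–6.
Plan E loses to every other option — it is the Condorcet loser.

Plan E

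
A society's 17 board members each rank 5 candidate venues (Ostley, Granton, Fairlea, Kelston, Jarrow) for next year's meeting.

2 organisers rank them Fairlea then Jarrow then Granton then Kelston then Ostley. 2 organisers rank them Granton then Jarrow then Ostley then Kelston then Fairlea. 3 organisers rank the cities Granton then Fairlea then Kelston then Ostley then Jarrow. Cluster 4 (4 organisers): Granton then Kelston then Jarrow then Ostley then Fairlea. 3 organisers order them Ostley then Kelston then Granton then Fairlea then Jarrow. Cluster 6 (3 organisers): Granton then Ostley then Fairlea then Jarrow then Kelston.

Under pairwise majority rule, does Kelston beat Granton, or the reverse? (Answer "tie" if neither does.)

Ballots ranking Kelston above Granton: 3.
Ballots ranking Granton above Kelston: 17 − 3 = 14.
Granton wins the head-to-head 14–3.

Granton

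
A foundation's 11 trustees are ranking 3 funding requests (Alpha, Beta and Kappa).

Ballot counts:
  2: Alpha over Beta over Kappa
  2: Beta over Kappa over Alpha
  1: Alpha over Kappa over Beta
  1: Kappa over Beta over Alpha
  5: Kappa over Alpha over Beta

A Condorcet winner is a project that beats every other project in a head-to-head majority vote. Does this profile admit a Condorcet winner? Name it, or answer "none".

Kappa

Check each pair by majority over 11 ballots:
Alpha vs Beta: 2+1+5 = 8 for Alpha, 3 for Beta — Alpha by 8–3.
Alpha–Kappa: Kappa 8–3.
Beta vs Kappa: 2+2 = 4 for Beta, 7 for Kappa — Kappa by 7–4.
Only Kappa has no losses; Kappa is the Condorcet winner.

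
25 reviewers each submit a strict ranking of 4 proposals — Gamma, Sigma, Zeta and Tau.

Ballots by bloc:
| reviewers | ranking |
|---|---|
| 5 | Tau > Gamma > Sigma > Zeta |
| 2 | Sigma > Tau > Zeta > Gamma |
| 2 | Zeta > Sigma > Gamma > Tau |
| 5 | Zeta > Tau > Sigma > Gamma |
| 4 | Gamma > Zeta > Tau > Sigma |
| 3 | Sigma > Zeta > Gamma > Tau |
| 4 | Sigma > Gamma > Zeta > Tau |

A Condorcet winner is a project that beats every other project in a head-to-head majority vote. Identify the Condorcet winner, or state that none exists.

none

Check each pair by majority over 25 ballots:
Gamma vs Sigma: Sigma, 16–9.
Gamma vs Zeta: 5+4+4 = 13 for Gamma, 12 for Zeta — Gamma by 13–12.
Gamma vs Tau: Gamma preferred on 2+4+3+4 = 13 ballots; Gamma wins 13–12.
Sigma vs Zeta: 5+2+3+4 = 14 for Sigma, 11 for Zeta — Sigma by 14–11.
Sigma vs Tau: 11 to 14, Tau.
Zeta vs Tau: 2+5+4+3+4 = 18 for Zeta, 7 for Tau — Zeta by 18–7.
No project is unbeaten: Gamma loses to Sigma; Sigma loses to Tau; Zeta loses to Gamma; Tau loses to Gamma. In particular Gamma → Tau → Sigma → Gamma is a majority cycle — no Condorcet winner exists.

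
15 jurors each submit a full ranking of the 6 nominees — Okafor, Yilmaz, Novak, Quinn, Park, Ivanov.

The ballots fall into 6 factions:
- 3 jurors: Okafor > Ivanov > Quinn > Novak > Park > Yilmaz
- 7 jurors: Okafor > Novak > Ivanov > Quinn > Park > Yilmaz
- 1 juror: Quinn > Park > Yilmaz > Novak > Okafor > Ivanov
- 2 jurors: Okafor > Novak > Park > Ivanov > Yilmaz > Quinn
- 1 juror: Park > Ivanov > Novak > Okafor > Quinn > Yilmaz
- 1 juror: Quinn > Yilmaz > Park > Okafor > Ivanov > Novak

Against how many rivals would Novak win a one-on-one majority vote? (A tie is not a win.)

4

Novak against each rival (15 jurors):
Novak vs Okafor: Novak preferred on 1+1 = 2 ballots; Okafor wins 13–2.
Novak vs Yilmaz: 3+7+2+1 = 13 for Novak, 2 for Yilmaz — Novak by 13–2.
Novak vs Quinn: Novak, 10–5.
Novak–Park: Novak 12–3.
Novak vs Ivanov: Novak is ranked higher on 7+1+2 = 10 ballots, Ivanov on 5. Novak wins 10–5.
Novak beats Yilmaz, Quinn, Park, Ivanov; loses to Okafor — 4 pairwise wins.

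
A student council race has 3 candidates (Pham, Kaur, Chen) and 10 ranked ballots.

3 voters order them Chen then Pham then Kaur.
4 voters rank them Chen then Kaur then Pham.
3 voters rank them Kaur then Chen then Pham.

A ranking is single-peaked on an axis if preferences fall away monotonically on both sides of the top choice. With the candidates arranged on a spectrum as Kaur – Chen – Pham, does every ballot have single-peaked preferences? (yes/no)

Axis positions: Kaur=1, Chen=2, Pham=3.
Faction 1 (peak Chen at position 2): ranking walks positions 2-3-1, expanding outward from the peak — single-peaked.
Faction 2 (peak Chen at position 2): ranking walks positions 2-1-3, expanding outward from the peak — single-peaked.
Faction 3 (peak Kaur at position 1): ranking walks positions 1-2-3, expanding outward from the peak — single-peaked.
Every ranking is single-peaked on this axis.

yes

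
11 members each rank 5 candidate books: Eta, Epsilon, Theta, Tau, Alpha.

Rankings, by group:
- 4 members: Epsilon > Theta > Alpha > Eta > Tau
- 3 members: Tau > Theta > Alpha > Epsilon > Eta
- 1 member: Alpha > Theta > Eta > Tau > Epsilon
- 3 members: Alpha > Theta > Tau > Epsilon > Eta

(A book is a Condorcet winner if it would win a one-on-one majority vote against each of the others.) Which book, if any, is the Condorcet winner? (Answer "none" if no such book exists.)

Theta

Head-to-head results (11 members):
Eta vs Epsilon: 1 for Eta, 10 for Epsilon — Epsilon by 10–1.
Eta vs Theta: Eta is ranked higher on 0 ballots, Theta on 11. Theta wins 11–0.
Eta vs Tau: Eta is ranked higher on 4+1 = 5 ballots, Tau on 6. Tau wins 6–5.
Eta vs Alpha: Eta is ranked higher on 0 ballots, Alpha on 11. Alpha wins 11–0.
Epsilon vs Theta: Epsilon preferred on 4 ballots; Theta wins 7–4.
Epsilon vs Tau: Epsilon preferred on 4 ballots; Tau wins 7–4.
Epsilon vs Alpha: Epsilon is ranked higher on 4 ballots, Alpha on 7. Alpha wins 7–4.
Theta vs Tau: Theta preferred on 4+1+3 = 8 ballots; Theta wins 8–3.
Theta vs Alpha: Theta preferred on 4+3 = 7 ballots; Theta wins 7–4.
Tau vs Alpha: 3 to 8, Alpha.
Theta defeats every rival head-to-head and is the Condorcet winner.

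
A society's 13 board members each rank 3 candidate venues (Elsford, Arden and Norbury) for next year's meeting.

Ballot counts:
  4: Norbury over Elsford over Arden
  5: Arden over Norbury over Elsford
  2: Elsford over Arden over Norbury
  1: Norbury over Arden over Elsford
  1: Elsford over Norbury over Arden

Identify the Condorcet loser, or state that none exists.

Pairwise majorities:
Elsford–Arden: Elsford 7–6.
Elsford vs Norbury: 2+1 = 3 for Elsford, 10 for Norbury — Norbury by 10–3.
Arden vs Norbury: 5+2 = 7 for Arden, 6 for Norbury — Arden by 7–6.
Every city wins at least one matchup (Elsford beats Arden; Arden beats Norbury; Norbury beats Elsford), so there is no Condorcet loser.

none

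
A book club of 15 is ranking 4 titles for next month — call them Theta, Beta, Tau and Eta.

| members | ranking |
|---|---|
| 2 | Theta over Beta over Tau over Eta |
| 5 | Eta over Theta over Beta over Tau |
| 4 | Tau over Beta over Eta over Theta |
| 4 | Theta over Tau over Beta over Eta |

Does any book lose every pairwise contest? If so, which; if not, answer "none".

Pairwise majorities:
Theta vs Beta: Theta preferred on 2+5+4 = 11 ballots; Theta wins 11–4.
Theta–Tau: Theta 11–4.
Theta vs Eta: 2+4 = 6 for Theta, 9 for Eta — Eta by 9–6.
Beta vs Tau: Beta is ranked higher on 2+5 = 7 ballots, Tau on 8. Tau wins 8–7.
Beta vs Eta: Beta, 10–5.
Tau–Eta: Tau 10–5.
Every book wins at least one matchup (Theta beats Beta; Beta beats Eta; Tau beats Beta; Eta beats Theta), so there is no Condorcet loser.

none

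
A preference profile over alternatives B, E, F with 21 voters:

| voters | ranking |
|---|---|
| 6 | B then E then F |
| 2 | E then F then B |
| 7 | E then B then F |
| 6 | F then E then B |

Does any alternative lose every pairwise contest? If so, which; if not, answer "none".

Head-to-head results (21 voters):
B vs E: 6 to 15, E.
B vs F: B is ranked higher on 6+7 = 13 ballots, F on 8. B wins 13–8.
E vs F: E wins 15–6.
F loses to every other alternative — it is the Condorcet loser.

F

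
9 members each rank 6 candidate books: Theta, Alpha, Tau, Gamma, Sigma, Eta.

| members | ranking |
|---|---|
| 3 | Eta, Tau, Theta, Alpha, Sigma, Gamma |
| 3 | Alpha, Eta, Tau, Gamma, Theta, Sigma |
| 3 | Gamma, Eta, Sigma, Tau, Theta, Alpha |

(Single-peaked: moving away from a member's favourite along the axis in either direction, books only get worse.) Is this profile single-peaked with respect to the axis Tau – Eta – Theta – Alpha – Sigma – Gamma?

Axis positions: Tau=1, Eta=2, Theta=3, Alpha=4, Sigma=5, Gamma=6.
Faction 1 (peak Eta at position 2): ranking walks positions 2-1-3-4-5-6, expanding outward from the peak — single-peaked.
Faction 2: ranking walks positions 4-2-1-6-3-5; Eta is ranked above Theta even though Theta lies between Eta and the peak Alpha on the axis — preferences dip and rise again. Not single-peaked.
Faction 3: ranking walks positions 6-2-5-1-3-4; Eta is ranked above Sigma even though Sigma lies between Eta and the peak Gamma on the axis — preferences dip and rise again. Not single-peaked.
Faction 2 violates single-peakedness, so the profile is not single-peaked on this axis.

no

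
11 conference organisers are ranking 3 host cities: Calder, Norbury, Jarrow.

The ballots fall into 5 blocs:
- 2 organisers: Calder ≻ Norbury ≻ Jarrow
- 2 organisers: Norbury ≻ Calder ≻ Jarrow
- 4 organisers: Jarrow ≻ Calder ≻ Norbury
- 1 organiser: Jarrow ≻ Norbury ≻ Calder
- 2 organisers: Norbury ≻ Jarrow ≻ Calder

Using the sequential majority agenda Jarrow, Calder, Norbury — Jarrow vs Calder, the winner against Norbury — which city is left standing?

Norbury

Round 1: Jarrow vs Calder — 7–4, Jarrow advances.
Round 2: Jarrow vs Norbury — 5–6, Norbury advances.
The agenda winner is Norbury.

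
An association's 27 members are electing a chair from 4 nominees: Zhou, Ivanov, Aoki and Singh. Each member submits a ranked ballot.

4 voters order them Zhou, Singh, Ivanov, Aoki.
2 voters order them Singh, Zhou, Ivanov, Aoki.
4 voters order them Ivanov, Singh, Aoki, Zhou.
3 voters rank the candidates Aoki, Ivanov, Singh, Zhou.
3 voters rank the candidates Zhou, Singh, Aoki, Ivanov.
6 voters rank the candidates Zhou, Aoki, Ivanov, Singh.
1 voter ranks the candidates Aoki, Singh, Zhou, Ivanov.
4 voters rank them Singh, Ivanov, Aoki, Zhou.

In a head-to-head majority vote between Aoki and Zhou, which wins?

Zhou

Ballots ranking Aoki above Zhou: 4 + 3 + 1 + 4 = 12.
Ballots ranking Zhou above Aoki: 27 − 12 = 15.
Zhou wins the head-to-head 15–12.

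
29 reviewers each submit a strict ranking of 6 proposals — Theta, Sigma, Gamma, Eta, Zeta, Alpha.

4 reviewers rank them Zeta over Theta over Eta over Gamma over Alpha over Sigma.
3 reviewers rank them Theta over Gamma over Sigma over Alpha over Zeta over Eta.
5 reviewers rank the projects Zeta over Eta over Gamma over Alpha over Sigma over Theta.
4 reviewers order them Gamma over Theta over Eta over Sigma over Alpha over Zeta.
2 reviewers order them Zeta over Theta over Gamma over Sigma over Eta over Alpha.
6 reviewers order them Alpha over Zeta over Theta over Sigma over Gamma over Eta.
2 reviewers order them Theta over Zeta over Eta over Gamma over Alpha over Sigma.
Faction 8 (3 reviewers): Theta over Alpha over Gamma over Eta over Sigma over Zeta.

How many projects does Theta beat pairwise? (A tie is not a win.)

Theta against each rival (29 reviewers):
Theta vs Sigma: 24 for Theta, 5 for Sigma — Theta by 24–5.
Theta vs Gamma: Theta is ranked higher on 4+3+2+6+2+3 = 20 ballots, Gamma on 9. Theta wins 20–9.
Theta–Eta: Theta 24–5.
Theta vs Zeta: Zeta, 17–12.
Theta vs Alpha: Theta, 18–11.
Theta beats Sigma, Gamma, Eta, Alpha; loses to Zeta — 4 pairwise wins.

4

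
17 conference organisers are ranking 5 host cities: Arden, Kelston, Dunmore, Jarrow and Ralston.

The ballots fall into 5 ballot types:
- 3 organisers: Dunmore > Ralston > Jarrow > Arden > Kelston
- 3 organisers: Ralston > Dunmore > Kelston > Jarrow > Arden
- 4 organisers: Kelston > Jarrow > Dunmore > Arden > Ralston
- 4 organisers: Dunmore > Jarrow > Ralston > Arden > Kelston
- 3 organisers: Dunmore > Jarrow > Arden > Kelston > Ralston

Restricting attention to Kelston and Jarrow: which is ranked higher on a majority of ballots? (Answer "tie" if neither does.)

Jarrow

Ballots ranking Kelston above Jarrow: 3 + 4 = 7.
Ballots ranking Jarrow above Kelston: 17 − 7 = 10.
Jarrow wins the head-to-head 10–7.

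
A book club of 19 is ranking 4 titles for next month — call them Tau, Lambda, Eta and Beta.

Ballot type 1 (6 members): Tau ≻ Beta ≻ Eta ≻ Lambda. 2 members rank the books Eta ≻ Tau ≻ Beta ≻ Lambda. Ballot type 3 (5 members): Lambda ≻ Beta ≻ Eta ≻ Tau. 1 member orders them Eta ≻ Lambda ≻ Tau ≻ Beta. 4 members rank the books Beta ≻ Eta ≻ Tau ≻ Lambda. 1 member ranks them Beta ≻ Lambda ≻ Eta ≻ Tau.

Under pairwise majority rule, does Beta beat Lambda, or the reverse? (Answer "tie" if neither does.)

Ballots ranking Beta above Lambda: 6 + 2 + 4 + 1 = 13.
Ballots ranking Lambda above Beta: 19 − 13 = 6.
Beta wins the head-to-head 13–6.

Beta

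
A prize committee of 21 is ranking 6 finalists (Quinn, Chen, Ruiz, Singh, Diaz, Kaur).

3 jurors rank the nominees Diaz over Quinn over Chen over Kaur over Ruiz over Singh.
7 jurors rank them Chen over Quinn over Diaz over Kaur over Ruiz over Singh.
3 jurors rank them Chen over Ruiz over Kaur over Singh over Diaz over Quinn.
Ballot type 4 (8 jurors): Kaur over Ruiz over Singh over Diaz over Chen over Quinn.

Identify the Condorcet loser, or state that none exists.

Quinn

Head-to-head results (21 jurors):
Quinn vs Chen: 3 to 18, Chen.
Quinn–Ruiz: Ruiz 11–10.
Quinn vs Singh: 10 to 11, Singh.
Quinn vs Diaz: Diaz wins 14–7.
Quinn vs Kaur: Kaur, 11–10.
Chen vs Ruiz: Chen preferred on 3+7+3 = 13 ballots; Chen wins 13–8.
Chen vs Singh: Chen preferred on 3+7+3 = 13 ballots; Chen wins 13–8.
Chen vs Diaz: 7+3 = 10 for Chen, 11 for Diaz — Diaz by 11–10.
Chen–Kaur: Chen 13–8.
Ruiz vs Singh: Ruiz, 21–0.
Ruiz–Diaz: Ruiz 11–10.
Ruiz vs Kaur: Kaur wins 18–3.
Singh–Diaz: Singh 11–10.
Singh vs Kaur: 0 for Singh, 21 for Kaur — Kaur by 21–0.
Diaz vs Kaur: 10 to 11, Kaur.
Quinn loses to every other nominee — it is the Condorcet loser.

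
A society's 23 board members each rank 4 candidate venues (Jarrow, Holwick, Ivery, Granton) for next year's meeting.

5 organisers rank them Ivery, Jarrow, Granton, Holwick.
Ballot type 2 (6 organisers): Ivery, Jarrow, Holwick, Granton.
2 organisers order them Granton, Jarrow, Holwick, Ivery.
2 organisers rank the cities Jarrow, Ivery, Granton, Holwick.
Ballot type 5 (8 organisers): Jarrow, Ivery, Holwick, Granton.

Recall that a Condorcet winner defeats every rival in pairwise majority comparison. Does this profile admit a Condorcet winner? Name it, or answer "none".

Jarrow

Head-to-head results (23 organisers):
Jarrow vs Holwick: Jarrow wins 23–0.
Jarrow–Ivery: Jarrow 12–11.
Jarrow vs Granton: Jarrow wins 21–2.
Holwick–Ivery: Ivery 21–2.
Holwick vs Granton: Holwick wins 14–9.
Ivery–Granton: Ivery 21–2.
Jarrow defeats every rival head-to-head and is the Condorcet winner.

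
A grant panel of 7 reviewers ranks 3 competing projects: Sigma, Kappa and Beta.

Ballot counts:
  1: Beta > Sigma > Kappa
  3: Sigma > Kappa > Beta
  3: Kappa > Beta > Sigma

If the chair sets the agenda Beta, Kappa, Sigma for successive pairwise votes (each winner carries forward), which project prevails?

Sigma

Round 1: Beta vs Kappa — 1–6, Kappa advances.
Round 2: Kappa vs Sigma — 3–4, Sigma advances.
Sigma survives the agenda.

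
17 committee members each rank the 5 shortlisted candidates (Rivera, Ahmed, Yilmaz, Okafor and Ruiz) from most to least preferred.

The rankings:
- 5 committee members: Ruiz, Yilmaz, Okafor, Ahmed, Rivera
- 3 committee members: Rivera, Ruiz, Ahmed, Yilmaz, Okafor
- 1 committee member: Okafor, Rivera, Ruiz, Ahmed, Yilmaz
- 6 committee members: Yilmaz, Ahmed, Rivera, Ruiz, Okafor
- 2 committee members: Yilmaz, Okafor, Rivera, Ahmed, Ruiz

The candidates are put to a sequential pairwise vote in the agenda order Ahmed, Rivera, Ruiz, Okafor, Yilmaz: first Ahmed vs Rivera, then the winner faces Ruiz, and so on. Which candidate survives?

Round 1: Ahmed vs Rivera — 11–6, Ahmed advances.
Round 2: Ahmed vs Ruiz — 8–9, Ruiz advances.
Round 3: Ruiz vs Okafor — 14–3, Ruiz advances.
Round 4: Ruiz vs Yilmaz — 9–8, Ruiz advances.
The agenda winner is Ruiz.

Ruiz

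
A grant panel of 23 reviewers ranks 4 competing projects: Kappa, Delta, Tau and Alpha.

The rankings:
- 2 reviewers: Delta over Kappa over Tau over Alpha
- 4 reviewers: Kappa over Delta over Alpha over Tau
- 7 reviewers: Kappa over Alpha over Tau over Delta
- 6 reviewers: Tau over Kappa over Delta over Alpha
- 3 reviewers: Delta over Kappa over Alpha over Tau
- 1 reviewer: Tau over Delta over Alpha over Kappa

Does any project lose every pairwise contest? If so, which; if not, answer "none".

Head-to-head results (23 reviewers):
Kappa vs Delta: 17 to 6, Kappa.
Kappa vs Tau: Kappa, 16–7.
Kappa vs Alpha: Kappa preferred on 2+4+7+6+3 = 22 ballots; Kappa wins 22–1.
Delta vs Tau: Delta is ranked higher on 2+4+3 = 9 ballots, Tau on 14. Tau wins 14–9.
Delta–Alpha: Delta 16–7.
Tau–Alpha: Alpha 14–9.
Each project has at least one pairwise win (Kappa beats Delta; Delta beats Alpha; Tau beats Delta; Alpha beats Tau) — no Condorcet loser.

none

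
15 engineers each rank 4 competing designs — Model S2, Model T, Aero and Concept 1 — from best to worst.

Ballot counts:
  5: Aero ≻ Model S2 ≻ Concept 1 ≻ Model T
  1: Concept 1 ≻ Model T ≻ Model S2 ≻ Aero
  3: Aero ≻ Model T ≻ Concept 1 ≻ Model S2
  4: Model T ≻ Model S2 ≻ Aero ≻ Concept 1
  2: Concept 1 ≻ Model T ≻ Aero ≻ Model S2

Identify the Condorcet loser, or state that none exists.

none

Head-to-head results (15 engineers):
Model S2 vs Model T: 5 for Model S2, 10 for Model T — Model T by 10–5.
Model S2 vs Aero: Aero, 10–5.
Model S2 vs Concept 1: Model S2 wins 9–6.
Model T vs Aero: Model T is ranked higher on 1+4+2 = 7 ballots, Aero on 8. Aero wins 8–7.
Model T vs Concept 1: Concept 1, 8–7.
Aero vs Concept 1: Aero, 12–3.
No design is winless: Model S2 beats Concept 1; Model T beats Model S2; Aero beats Model S2; Concept 1 beats Model T. There is no Condorcet loser.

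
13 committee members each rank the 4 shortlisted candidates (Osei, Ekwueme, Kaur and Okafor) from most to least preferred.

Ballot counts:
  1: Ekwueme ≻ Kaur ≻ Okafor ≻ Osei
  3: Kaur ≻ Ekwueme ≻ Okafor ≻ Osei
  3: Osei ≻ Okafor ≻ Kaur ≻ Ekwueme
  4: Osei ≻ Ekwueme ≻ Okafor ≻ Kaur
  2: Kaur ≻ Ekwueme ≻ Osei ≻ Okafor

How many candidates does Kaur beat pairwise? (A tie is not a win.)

1

Kaur against each rival (13 committee members):
Kaur vs Osei: Kaur is ranked higher on 1+3+2 = 6 ballots, Osei on 7. Osei wins 7–6.
Kaur vs Ekwueme: Kaur preferred on 3+3+2 = 8 ballots; Kaur wins 8–5.
Kaur vs Okafor: 1+3+2 = 6 for Kaur, 7 for Okafor — Okafor by 7–6.
Kaur beats Ekwueme; loses to Osei, Okafor — 1 pairwise win.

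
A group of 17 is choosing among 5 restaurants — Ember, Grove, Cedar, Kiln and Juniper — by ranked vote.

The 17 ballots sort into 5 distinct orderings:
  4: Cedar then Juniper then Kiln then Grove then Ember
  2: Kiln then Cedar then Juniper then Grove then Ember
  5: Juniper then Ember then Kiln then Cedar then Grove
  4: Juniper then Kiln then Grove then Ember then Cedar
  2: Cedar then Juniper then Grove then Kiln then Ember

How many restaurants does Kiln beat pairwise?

3

Kiln against each rival (17 friends):
Kiln vs Ember: 12 to 5, Kiln.
Kiln vs Grove: Kiln, 15–2.
Kiln vs Cedar: Kiln is ranked higher on 2+5+4 = 11 ballots, Cedar on 6. Kiln wins 11–6.
Kiln vs Juniper: 2 to 15, Juniper.
Kiln beats Ember, Grove, Cedar; loses to Juniper — 3 pairwise wins.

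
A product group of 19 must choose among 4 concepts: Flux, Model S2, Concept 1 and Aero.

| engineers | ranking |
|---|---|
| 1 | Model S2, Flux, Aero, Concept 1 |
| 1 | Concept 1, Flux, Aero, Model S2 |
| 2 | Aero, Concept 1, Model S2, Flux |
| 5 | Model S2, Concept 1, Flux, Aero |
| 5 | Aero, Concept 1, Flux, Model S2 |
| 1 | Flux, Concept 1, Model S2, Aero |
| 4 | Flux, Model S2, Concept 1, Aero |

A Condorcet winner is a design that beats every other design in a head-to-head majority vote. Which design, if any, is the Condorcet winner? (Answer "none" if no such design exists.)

none

Check each pair by majority over 19 ballots:
Flux vs Model S2: 11 to 8, Flux.
Flux vs Concept 1: Concept 1 wins 13–6.
Flux vs Aero: Flux wins 12–7.
Model S2 vs Concept 1: Model S2 wins 10–9.
Model S2–Aero: Model S2 11–8.
Concept 1 vs Aero: 11 to 8, Concept 1.
Every design loses at least once (Flux loses to Concept 1; Model S2 loses to Flux; Concept 1 loses to Model S2; Aero loses to Flux). The majority relation contains the cycle Flux > Model S2 > Concept 1 > Flux, so there is no Condorcet winner.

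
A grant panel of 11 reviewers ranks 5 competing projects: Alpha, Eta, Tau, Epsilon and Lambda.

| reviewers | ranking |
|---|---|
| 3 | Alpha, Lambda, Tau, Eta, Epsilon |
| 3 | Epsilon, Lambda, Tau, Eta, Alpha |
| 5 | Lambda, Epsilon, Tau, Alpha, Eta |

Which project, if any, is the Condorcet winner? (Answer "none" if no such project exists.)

Pairwise majorities:
Alpha vs Eta: 3+5 = 8 for Alpha, 3 for Eta — Alpha by 8–3.
Alpha vs Tau: Alpha is ranked higher on 3 ballots, Tau on 8. Tau wins 8–3.
Alpha vs Epsilon: 3 for Alpha, 8 for Epsilon — Epsilon by 8–3.
Alpha vs Lambda: Alpha preferred on 3 ballots; Lambda wins 8–3.
Eta vs Tau: Eta is ranked higher on 0 ballots, Tau on 11. Tau wins 11–0.
Eta vs Epsilon: 3 for Eta, 8 for Epsilon — Epsilon by 8–3.
Eta vs Lambda: Eta preferred on 0 ballots; Lambda wins 11–0.
Tau vs Epsilon: 3 to 8, Epsilon.
Tau vs Lambda: Tau is ranked higher on 0 ballots, Lambda on 11. Lambda wins 11–0.
Epsilon vs Lambda: Epsilon preferred on 3 ballots; Lambda wins 8–3.
Lambda wins every pairwise contest, so Lambda is the Condorcet winner.

Lambda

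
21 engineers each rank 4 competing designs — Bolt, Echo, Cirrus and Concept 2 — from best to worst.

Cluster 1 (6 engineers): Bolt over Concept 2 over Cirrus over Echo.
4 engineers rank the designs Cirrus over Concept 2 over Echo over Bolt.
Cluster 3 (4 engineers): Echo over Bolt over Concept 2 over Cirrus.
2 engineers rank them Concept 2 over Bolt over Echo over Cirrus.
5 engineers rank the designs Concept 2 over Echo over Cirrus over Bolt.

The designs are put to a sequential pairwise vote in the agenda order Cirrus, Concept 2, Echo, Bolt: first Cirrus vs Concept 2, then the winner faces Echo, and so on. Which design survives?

Round 1: Cirrus vs Concept 2 — 4–17, Concept 2 advances.
Round 2: Concept 2 vs Echo — 17–4, Concept 2 advances.
Round 3: Concept 2 vs Bolt — 11–10, Concept 2 advances.
The agenda winner is Concept 2.

Concept 2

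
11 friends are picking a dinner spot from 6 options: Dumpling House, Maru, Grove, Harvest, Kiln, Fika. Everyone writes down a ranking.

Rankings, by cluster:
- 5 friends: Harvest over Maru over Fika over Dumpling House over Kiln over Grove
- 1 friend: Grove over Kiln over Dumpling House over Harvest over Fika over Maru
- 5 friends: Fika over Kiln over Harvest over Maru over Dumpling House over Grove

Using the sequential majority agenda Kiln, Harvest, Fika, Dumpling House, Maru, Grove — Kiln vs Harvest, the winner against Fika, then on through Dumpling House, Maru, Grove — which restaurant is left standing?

Round 1: Kiln vs Harvest — 6–5, Kiln advances.
Round 2: Kiln vs Fika — 1–10, Fika advances.
Round 3: Fika vs Dumpling House — 10–1, Fika advances.
Round 4: Fika vs Maru — 6–5, Fika advances.
Round 5: Fika vs Grove — 10–1, Fika advances.
Fika survives the agenda.

Fika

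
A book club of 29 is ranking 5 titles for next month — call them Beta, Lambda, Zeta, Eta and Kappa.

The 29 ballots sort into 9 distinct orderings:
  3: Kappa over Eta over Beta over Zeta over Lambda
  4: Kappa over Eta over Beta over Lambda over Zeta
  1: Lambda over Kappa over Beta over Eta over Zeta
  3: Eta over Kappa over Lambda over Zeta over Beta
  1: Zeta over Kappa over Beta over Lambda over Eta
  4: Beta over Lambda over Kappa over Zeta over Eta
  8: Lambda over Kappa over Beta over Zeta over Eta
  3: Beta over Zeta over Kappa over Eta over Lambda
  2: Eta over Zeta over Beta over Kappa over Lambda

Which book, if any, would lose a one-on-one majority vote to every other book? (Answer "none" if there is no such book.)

none

Head-to-head results (29 members):
Beta vs Lambda: Beta wins 17–12.
Beta vs Zeta: 23 to 6, Beta.
Beta vs Eta: Beta preferred on 1+1+4+8+3 = 17 ballots; Beta wins 17–12.
Beta vs Kappa: Kappa wins 20–9.
Lambda vs Zeta: Lambda wins 20–9.
Lambda–Eta: Eta 15–14.
Lambda vs Kappa: Lambda preferred on 1+4+8 = 13 ballots; Kappa wins 16–13.
Zeta–Eta: Zeta 16–13.
Zeta vs Kappa: Kappa, 23–6.
Eta vs Kappa: Kappa, 24–5.
No book is winless: Beta beats Lambda; Lambda beats Zeta; Zeta beats Eta; Eta beats Lambda; Kappa beats Beta. There is no Condorcet loser.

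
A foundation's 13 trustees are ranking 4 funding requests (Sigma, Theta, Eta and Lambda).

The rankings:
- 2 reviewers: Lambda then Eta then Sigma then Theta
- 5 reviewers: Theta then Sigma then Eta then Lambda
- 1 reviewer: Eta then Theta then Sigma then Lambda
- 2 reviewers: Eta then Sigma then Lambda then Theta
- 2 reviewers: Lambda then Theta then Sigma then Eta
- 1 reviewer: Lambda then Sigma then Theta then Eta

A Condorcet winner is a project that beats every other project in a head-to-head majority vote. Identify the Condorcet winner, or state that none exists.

Pairwise majorities:
Sigma vs Theta: Theta, 8–5.
Sigma vs Eta: 8 to 5, Sigma.
Sigma vs Lambda: 8 to 5, Sigma.
Theta–Eta: Theta 8–5.
Theta vs Lambda: 6 to 7, Lambda.
Eta–Lambda: Eta 8–5.
Each project drops at least one matchup (Sigma loses to Theta; Theta loses to Lambda; Eta loses to Sigma; Lambda loses to Sigma); the cycle Sigma beats Lambda beats Theta beats Sigma rules out a Condorcet winner.

none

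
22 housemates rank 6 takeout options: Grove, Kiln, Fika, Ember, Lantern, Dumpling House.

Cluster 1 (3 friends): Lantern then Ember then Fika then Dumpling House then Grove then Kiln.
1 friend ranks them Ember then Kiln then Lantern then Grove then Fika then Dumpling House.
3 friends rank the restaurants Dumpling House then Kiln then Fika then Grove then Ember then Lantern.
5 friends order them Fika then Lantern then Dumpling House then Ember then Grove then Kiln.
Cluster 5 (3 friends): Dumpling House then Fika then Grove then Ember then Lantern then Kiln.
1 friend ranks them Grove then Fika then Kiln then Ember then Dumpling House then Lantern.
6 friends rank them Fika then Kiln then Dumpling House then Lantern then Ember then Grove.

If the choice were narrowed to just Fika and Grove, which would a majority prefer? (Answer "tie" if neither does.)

Fika

Ballots ranking Fika above Grove: 3 + 3 + 5 + 3 + 6 = 20.
Ballots ranking Grove above Fika: 22 − 20 = 2.
Fika wins the head-to-head 20–2.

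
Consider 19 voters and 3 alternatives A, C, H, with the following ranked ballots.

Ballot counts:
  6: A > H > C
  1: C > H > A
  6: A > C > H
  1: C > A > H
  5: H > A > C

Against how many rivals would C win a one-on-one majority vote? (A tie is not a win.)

C against each rival (19 voters):
C–A: A 17–2.
C vs H: H wins 11–8.
C beats no one; loses to A, H — 0 pairwise wins.

0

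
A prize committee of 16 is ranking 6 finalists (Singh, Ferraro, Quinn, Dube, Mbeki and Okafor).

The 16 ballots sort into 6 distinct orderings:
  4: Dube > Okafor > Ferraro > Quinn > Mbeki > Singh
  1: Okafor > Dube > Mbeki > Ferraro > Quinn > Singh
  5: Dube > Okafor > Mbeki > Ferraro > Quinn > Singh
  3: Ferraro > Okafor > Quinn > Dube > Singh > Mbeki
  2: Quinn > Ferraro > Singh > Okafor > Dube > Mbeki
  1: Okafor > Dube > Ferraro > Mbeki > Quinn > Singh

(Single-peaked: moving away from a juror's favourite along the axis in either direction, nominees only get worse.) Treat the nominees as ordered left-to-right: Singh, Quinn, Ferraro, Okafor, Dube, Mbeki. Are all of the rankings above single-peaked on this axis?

Axis positions: Singh=1, Quinn=2, Ferraro=3, Okafor=4, Dube=5, Mbeki=6.
Bloc 1 (peak Dube at position 5): ranking walks positions 5-4-3-2-6-1, expanding outward from the peak — single-peaked.
Bloc 2 (peak Okafor at position 4): ranking walks positions 4-5-6-3-2-1, expanding outward from the peak — single-peaked.
Bloc 3 (peak Dube at position 5): ranking walks positions 5-4-6-3-2-1, expanding outward from the peak — single-peaked.
Bloc 4 (peak Ferraro at position 3): ranking walks positions 3-4-2-5-1-6, expanding outward from the peak — single-peaked.
Bloc 5 (peak Quinn at position 2): ranking walks positions 2-3-1-4-5-6, expanding outward from the peak — single-peaked.
Bloc 6 (peak Okafor at position 4): ranking walks positions 4-5-3-6-2-1, expanding outward from the peak — single-peaked.
Every ranking is single-peaked on this axis.

yes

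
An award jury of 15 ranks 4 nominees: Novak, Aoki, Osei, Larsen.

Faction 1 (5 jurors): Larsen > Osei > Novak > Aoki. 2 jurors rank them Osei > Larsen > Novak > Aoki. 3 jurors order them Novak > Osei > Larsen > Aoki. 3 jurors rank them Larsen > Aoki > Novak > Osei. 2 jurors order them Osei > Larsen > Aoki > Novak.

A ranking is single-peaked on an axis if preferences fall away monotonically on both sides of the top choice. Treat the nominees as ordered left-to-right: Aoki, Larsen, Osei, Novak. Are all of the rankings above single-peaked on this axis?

Axis positions: Aoki=1, Larsen=2, Osei=3, Novak=4.
Faction 1 (peak Larsen at position 2): ranking walks positions 2-3-4-1, expanding outward from the peak — single-peaked.
Faction 2 (peak Osei at position 3): ranking walks positions 3-2-4-1, expanding outward from the peak — single-peaked.
Faction 3 (peak Novak at position 4): ranking walks positions 4-3-2-1, expanding outward from the peak — single-peaked.
Faction 4: ranking walks positions 2-1-4-3; Novak is ranked above Osei even though Osei lies between Novak and the peak Larsen on the axis — preferences dip and rise again. Not single-peaked.
Faction 5 (peak Osei at position 3): ranking walks positions 3-2-1-4, expanding outward from the peak — single-peaked.
Faction 4 violates single-peakedness, so the profile is not single-peaked on this axis.

no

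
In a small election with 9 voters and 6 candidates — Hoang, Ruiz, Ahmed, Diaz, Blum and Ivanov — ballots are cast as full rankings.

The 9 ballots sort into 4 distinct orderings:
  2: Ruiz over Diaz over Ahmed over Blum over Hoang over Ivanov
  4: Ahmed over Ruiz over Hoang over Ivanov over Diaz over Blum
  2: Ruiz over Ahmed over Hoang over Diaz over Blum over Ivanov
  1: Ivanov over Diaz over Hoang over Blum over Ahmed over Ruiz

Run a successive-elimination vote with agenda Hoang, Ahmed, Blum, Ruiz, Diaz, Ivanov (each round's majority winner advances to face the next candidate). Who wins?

Ahmed

Round 1: Hoang vs Ahmed — 1–8, Ahmed advances.
Round 2: Ahmed vs Blum — 8–1, Ahmed advances.
Round 3: Ahmed vs Ruiz — 5–4, Ahmed advances.
Round 4: Ahmed vs Diaz — 6–3, Ahmed advances.
Round 5: Ahmed vs Ivanov — 8–1, Ahmed advances.
Ahmed survives the agenda.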